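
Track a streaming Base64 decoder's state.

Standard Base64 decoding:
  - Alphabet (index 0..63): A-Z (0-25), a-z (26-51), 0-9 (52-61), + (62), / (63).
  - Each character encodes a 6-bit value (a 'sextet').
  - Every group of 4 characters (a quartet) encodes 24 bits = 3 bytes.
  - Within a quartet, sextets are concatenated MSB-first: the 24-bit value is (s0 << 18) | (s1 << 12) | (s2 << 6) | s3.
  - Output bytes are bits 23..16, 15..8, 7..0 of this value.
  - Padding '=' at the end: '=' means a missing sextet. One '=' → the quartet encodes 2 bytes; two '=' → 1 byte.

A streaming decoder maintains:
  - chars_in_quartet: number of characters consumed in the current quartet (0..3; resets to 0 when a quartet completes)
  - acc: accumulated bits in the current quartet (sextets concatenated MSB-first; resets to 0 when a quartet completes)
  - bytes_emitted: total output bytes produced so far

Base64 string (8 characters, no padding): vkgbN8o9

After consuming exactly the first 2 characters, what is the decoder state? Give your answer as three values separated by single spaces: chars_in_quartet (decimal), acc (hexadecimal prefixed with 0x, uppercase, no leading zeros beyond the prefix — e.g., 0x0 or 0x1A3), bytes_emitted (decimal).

After char 0 ('v'=47): chars_in_quartet=1 acc=0x2F bytes_emitted=0
After char 1 ('k'=36): chars_in_quartet=2 acc=0xBE4 bytes_emitted=0

Answer: 2 0xBE4 0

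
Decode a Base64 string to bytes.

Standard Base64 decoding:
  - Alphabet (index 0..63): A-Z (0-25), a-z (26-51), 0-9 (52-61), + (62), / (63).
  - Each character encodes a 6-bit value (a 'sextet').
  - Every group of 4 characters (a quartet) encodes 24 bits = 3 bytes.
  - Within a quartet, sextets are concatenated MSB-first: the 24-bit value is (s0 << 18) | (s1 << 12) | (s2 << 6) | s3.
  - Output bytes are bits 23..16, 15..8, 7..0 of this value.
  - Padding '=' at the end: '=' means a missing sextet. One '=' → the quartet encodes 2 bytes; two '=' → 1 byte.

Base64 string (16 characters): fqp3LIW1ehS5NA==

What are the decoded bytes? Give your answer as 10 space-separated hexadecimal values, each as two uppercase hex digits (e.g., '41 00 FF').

After char 0 ('f'=31): chars_in_quartet=1 acc=0x1F bytes_emitted=0
After char 1 ('q'=42): chars_in_quartet=2 acc=0x7EA bytes_emitted=0
After char 2 ('p'=41): chars_in_quartet=3 acc=0x1FAA9 bytes_emitted=0
After char 3 ('3'=55): chars_in_quartet=4 acc=0x7EAA77 -> emit 7E AA 77, reset; bytes_emitted=3
After char 4 ('L'=11): chars_in_quartet=1 acc=0xB bytes_emitted=3
After char 5 ('I'=8): chars_in_quartet=2 acc=0x2C8 bytes_emitted=3
After char 6 ('W'=22): chars_in_quartet=3 acc=0xB216 bytes_emitted=3
After char 7 ('1'=53): chars_in_quartet=4 acc=0x2C85B5 -> emit 2C 85 B5, reset; bytes_emitted=6
After char 8 ('e'=30): chars_in_quartet=1 acc=0x1E bytes_emitted=6
After char 9 ('h'=33): chars_in_quartet=2 acc=0x7A1 bytes_emitted=6
After char 10 ('S'=18): chars_in_quartet=3 acc=0x1E852 bytes_emitted=6
After char 11 ('5'=57): chars_in_quartet=4 acc=0x7A14B9 -> emit 7A 14 B9, reset; bytes_emitted=9
After char 12 ('N'=13): chars_in_quartet=1 acc=0xD bytes_emitted=9
After char 13 ('A'=0): chars_in_quartet=2 acc=0x340 bytes_emitted=9
Padding '==': partial quartet acc=0x340 -> emit 34; bytes_emitted=10

Answer: 7E AA 77 2C 85 B5 7A 14 B9 34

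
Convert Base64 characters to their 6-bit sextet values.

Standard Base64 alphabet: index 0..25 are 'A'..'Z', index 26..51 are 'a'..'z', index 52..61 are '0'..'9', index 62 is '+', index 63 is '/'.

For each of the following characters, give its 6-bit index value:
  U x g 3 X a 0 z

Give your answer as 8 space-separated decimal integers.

'U': A..Z range, ord('U') − ord('A') = 20
'x': a..z range, 26 + ord('x') − ord('a') = 49
'g': a..z range, 26 + ord('g') − ord('a') = 32
'3': 0..9 range, 52 + ord('3') − ord('0') = 55
'X': A..Z range, ord('X') − ord('A') = 23
'a': a..z range, 26 + ord('a') − ord('a') = 26
'0': 0..9 range, 52 + ord('0') − ord('0') = 52
'z': a..z range, 26 + ord('z') − ord('a') = 51

Answer: 20 49 32 55 23 26 52 51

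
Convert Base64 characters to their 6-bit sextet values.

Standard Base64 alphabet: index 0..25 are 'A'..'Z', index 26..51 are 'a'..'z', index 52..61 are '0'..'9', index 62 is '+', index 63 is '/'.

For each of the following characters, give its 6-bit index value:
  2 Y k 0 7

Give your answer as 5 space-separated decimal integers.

Answer: 54 24 36 52 59

Derivation:
'2': 0..9 range, 52 + ord('2') − ord('0') = 54
'Y': A..Z range, ord('Y') − ord('A') = 24
'k': a..z range, 26 + ord('k') − ord('a') = 36
'0': 0..9 range, 52 + ord('0') − ord('0') = 52
'7': 0..9 range, 52 + ord('7') − ord('0') = 59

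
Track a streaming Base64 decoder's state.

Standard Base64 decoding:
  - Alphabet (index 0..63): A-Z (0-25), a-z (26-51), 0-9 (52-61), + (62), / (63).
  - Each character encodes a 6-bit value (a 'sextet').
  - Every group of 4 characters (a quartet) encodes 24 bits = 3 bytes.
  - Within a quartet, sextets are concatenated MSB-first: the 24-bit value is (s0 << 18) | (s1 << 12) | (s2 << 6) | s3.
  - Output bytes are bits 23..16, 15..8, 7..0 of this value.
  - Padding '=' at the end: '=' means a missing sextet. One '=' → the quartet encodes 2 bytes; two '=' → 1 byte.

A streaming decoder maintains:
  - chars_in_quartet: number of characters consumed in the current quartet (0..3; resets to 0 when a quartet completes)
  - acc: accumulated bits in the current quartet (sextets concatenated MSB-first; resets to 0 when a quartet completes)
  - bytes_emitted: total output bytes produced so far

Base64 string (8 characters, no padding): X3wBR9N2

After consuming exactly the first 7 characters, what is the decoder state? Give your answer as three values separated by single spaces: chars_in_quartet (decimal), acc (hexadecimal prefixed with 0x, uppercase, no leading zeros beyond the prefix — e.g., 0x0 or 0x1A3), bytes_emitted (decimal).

After char 0 ('X'=23): chars_in_quartet=1 acc=0x17 bytes_emitted=0
After char 1 ('3'=55): chars_in_quartet=2 acc=0x5F7 bytes_emitted=0
After char 2 ('w'=48): chars_in_quartet=3 acc=0x17DF0 bytes_emitted=0
After char 3 ('B'=1): chars_in_quartet=4 acc=0x5F7C01 -> emit 5F 7C 01, reset; bytes_emitted=3
After char 4 ('R'=17): chars_in_quartet=1 acc=0x11 bytes_emitted=3
After char 5 ('9'=61): chars_in_quartet=2 acc=0x47D bytes_emitted=3
After char 6 ('N'=13): chars_in_quartet=3 acc=0x11F4D bytes_emitted=3

Answer: 3 0x11F4D 3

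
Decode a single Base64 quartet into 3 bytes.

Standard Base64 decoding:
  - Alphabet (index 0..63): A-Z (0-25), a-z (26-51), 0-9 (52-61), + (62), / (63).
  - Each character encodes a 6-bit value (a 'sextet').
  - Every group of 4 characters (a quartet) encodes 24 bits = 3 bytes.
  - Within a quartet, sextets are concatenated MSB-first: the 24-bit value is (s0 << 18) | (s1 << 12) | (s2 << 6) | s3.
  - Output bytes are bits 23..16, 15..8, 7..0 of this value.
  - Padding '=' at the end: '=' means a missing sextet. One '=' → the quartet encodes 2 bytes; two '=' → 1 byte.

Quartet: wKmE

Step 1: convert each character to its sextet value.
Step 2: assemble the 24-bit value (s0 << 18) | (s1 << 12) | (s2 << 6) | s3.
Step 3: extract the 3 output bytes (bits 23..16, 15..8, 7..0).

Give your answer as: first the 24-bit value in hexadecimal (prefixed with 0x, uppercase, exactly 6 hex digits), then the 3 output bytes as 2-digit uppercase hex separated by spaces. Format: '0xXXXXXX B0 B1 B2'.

Answer: 0xC0A984 C0 A9 84

Derivation:
Sextets: w=48, K=10, m=38, E=4
24-bit: (48<<18) | (10<<12) | (38<<6) | 4
      = 0xC00000 | 0x00A000 | 0x000980 | 0x000004
      = 0xC0A984
Bytes: (v>>16)&0xFF=C0, (v>>8)&0xFF=A9, v&0xFF=84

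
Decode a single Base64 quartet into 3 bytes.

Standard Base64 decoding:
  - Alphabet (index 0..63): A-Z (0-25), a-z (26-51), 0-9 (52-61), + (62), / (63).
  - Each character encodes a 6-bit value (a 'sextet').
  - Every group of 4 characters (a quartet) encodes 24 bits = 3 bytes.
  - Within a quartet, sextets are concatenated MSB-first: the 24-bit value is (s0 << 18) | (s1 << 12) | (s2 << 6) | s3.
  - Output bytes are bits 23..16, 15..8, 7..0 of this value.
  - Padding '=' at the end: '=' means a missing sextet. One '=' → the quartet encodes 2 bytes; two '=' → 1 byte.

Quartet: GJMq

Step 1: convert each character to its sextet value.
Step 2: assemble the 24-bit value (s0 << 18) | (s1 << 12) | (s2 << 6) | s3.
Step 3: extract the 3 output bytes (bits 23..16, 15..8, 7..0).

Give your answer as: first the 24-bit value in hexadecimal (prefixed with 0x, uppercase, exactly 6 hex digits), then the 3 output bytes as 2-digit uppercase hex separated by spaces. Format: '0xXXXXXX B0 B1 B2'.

Answer: 0x18932A 18 93 2A

Derivation:
Sextets: G=6, J=9, M=12, q=42
24-bit: (6<<18) | (9<<12) | (12<<6) | 42
      = 0x180000 | 0x009000 | 0x000300 | 0x00002A
      = 0x18932A
Bytes: (v>>16)&0xFF=18, (v>>8)&0xFF=93, v&0xFF=2A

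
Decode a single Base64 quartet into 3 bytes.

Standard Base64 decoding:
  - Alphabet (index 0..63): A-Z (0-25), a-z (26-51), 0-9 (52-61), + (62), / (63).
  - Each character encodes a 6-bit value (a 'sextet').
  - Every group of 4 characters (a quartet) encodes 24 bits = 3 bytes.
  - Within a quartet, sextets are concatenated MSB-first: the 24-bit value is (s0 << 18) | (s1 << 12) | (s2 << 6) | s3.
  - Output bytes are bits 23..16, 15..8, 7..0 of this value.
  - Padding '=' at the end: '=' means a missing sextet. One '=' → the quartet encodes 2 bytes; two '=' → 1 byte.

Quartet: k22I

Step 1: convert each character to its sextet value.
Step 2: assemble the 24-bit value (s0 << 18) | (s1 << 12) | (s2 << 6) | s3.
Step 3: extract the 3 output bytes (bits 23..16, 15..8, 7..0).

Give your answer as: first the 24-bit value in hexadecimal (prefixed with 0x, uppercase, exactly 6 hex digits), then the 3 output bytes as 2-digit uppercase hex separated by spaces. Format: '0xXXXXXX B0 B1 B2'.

Sextets: k=36, 2=54, 2=54, I=8
24-bit: (36<<18) | (54<<12) | (54<<6) | 8
      = 0x900000 | 0x036000 | 0x000D80 | 0x000008
      = 0x936D88
Bytes: (v>>16)&0xFF=93, (v>>8)&0xFF=6D, v&0xFF=88

Answer: 0x936D88 93 6D 88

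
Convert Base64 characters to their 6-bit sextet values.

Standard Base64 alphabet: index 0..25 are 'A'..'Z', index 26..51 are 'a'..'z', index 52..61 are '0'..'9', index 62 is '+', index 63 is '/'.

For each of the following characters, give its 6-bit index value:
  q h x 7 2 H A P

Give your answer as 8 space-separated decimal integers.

'q': a..z range, 26 + ord('q') − ord('a') = 42
'h': a..z range, 26 + ord('h') − ord('a') = 33
'x': a..z range, 26 + ord('x') − ord('a') = 49
'7': 0..9 range, 52 + ord('7') − ord('0') = 59
'2': 0..9 range, 52 + ord('2') − ord('0') = 54
'H': A..Z range, ord('H') − ord('A') = 7
'A': A..Z range, ord('A') − ord('A') = 0
'P': A..Z range, ord('P') − ord('A') = 15

Answer: 42 33 49 59 54 7 0 15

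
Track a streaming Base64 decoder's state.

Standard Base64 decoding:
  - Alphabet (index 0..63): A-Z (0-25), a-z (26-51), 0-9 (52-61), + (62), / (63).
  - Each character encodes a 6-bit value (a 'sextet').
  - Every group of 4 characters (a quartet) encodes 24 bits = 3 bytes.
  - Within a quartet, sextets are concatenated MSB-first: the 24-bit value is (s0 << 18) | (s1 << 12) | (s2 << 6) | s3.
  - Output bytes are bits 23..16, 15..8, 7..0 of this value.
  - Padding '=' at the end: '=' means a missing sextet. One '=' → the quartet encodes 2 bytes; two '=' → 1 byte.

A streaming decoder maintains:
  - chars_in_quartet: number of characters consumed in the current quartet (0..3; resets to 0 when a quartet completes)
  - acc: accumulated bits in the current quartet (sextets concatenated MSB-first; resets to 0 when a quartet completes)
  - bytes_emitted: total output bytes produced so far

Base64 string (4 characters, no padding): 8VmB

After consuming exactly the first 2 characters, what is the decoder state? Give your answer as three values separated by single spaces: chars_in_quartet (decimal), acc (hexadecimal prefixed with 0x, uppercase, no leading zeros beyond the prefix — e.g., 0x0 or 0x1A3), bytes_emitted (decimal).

After char 0 ('8'=60): chars_in_quartet=1 acc=0x3C bytes_emitted=0
After char 1 ('V'=21): chars_in_quartet=2 acc=0xF15 bytes_emitted=0

Answer: 2 0xF15 0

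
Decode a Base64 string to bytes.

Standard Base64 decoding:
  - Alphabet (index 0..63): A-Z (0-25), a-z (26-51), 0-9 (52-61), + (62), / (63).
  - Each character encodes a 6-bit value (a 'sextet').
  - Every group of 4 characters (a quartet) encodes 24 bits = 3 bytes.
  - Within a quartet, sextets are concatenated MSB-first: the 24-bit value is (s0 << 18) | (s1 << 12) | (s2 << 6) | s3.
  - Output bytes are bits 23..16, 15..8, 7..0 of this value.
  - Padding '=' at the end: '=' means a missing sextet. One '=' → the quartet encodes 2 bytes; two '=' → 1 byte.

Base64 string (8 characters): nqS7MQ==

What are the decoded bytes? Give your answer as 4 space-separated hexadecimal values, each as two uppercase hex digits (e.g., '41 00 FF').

After char 0 ('n'=39): chars_in_quartet=1 acc=0x27 bytes_emitted=0
After char 1 ('q'=42): chars_in_quartet=2 acc=0x9EA bytes_emitted=0
After char 2 ('S'=18): chars_in_quartet=3 acc=0x27A92 bytes_emitted=0
After char 3 ('7'=59): chars_in_quartet=4 acc=0x9EA4BB -> emit 9E A4 BB, reset; bytes_emitted=3
After char 4 ('M'=12): chars_in_quartet=1 acc=0xC bytes_emitted=3
After char 5 ('Q'=16): chars_in_quartet=2 acc=0x310 bytes_emitted=3
Padding '==': partial quartet acc=0x310 -> emit 31; bytes_emitted=4

Answer: 9E A4 BB 31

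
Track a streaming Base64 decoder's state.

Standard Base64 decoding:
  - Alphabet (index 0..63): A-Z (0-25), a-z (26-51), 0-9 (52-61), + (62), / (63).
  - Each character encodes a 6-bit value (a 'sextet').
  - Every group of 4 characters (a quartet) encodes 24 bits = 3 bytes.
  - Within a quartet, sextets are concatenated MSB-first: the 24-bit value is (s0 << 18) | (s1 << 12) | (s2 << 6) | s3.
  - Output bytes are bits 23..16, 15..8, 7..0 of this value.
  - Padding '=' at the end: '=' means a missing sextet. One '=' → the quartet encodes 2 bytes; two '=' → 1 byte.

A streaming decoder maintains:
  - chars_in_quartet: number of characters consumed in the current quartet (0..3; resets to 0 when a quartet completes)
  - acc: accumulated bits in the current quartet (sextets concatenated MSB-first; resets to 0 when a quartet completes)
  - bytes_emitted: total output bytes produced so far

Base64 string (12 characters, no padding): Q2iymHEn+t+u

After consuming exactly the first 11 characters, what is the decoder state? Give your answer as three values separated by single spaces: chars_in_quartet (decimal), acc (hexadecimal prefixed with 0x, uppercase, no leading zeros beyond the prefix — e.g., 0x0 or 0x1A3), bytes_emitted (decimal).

After char 0 ('Q'=16): chars_in_quartet=1 acc=0x10 bytes_emitted=0
After char 1 ('2'=54): chars_in_quartet=2 acc=0x436 bytes_emitted=0
After char 2 ('i'=34): chars_in_quartet=3 acc=0x10DA2 bytes_emitted=0
After char 3 ('y'=50): chars_in_quartet=4 acc=0x4368B2 -> emit 43 68 B2, reset; bytes_emitted=3
After char 4 ('m'=38): chars_in_quartet=1 acc=0x26 bytes_emitted=3
After char 5 ('H'=7): chars_in_quartet=2 acc=0x987 bytes_emitted=3
After char 6 ('E'=4): chars_in_quartet=3 acc=0x261C4 bytes_emitted=3
After char 7 ('n'=39): chars_in_quartet=4 acc=0x987127 -> emit 98 71 27, reset; bytes_emitted=6
After char 8 ('+'=62): chars_in_quartet=1 acc=0x3E bytes_emitted=6
After char 9 ('t'=45): chars_in_quartet=2 acc=0xFAD bytes_emitted=6
After char 10 ('+'=62): chars_in_quartet=3 acc=0x3EB7E bytes_emitted=6

Answer: 3 0x3EB7E 6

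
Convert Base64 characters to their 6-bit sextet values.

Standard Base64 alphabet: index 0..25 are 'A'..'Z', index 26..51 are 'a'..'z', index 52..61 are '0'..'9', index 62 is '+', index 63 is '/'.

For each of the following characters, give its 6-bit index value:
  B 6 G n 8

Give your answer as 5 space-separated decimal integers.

Answer: 1 58 6 39 60

Derivation:
'B': A..Z range, ord('B') − ord('A') = 1
'6': 0..9 range, 52 + ord('6') − ord('0') = 58
'G': A..Z range, ord('G') − ord('A') = 6
'n': a..z range, 26 + ord('n') − ord('a') = 39
'8': 0..9 range, 52 + ord('8') − ord('0') = 60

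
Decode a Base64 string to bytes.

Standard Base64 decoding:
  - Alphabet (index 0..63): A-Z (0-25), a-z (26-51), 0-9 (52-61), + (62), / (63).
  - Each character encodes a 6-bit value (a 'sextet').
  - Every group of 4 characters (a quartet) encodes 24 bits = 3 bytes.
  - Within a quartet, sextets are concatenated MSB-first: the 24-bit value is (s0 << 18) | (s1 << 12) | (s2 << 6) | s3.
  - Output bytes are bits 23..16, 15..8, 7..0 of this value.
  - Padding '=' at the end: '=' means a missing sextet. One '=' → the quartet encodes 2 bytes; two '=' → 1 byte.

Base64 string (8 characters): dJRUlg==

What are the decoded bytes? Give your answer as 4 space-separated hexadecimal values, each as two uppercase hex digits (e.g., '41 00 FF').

After char 0 ('d'=29): chars_in_quartet=1 acc=0x1D bytes_emitted=0
After char 1 ('J'=9): chars_in_quartet=2 acc=0x749 bytes_emitted=0
After char 2 ('R'=17): chars_in_quartet=3 acc=0x1D251 bytes_emitted=0
After char 3 ('U'=20): chars_in_quartet=4 acc=0x749454 -> emit 74 94 54, reset; bytes_emitted=3
After char 4 ('l'=37): chars_in_quartet=1 acc=0x25 bytes_emitted=3
After char 5 ('g'=32): chars_in_quartet=2 acc=0x960 bytes_emitted=3
Padding '==': partial quartet acc=0x960 -> emit 96; bytes_emitted=4

Answer: 74 94 54 96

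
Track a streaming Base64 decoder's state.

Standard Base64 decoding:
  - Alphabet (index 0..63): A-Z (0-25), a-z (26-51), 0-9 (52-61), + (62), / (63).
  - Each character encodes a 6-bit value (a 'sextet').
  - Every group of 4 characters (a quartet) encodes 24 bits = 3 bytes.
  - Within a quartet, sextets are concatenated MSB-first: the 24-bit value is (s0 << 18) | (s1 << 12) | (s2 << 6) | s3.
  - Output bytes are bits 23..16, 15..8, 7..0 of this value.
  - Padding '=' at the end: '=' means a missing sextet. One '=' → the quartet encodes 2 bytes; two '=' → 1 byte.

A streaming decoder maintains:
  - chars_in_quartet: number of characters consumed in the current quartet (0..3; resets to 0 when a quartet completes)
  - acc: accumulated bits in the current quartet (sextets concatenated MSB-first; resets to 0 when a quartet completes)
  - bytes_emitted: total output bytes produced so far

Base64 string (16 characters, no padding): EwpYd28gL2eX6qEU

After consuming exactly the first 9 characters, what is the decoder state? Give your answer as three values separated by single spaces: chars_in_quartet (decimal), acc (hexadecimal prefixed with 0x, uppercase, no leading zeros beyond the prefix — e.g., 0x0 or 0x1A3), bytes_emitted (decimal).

Answer: 1 0xB 6

Derivation:
After char 0 ('E'=4): chars_in_quartet=1 acc=0x4 bytes_emitted=0
After char 1 ('w'=48): chars_in_quartet=2 acc=0x130 bytes_emitted=0
After char 2 ('p'=41): chars_in_quartet=3 acc=0x4C29 bytes_emitted=0
After char 3 ('Y'=24): chars_in_quartet=4 acc=0x130A58 -> emit 13 0A 58, reset; bytes_emitted=3
After char 4 ('d'=29): chars_in_quartet=1 acc=0x1D bytes_emitted=3
After char 5 ('2'=54): chars_in_quartet=2 acc=0x776 bytes_emitted=3
After char 6 ('8'=60): chars_in_quartet=3 acc=0x1DDBC bytes_emitted=3
After char 7 ('g'=32): chars_in_quartet=4 acc=0x776F20 -> emit 77 6F 20, reset; bytes_emitted=6
After char 8 ('L'=11): chars_in_quartet=1 acc=0xB bytes_emitted=6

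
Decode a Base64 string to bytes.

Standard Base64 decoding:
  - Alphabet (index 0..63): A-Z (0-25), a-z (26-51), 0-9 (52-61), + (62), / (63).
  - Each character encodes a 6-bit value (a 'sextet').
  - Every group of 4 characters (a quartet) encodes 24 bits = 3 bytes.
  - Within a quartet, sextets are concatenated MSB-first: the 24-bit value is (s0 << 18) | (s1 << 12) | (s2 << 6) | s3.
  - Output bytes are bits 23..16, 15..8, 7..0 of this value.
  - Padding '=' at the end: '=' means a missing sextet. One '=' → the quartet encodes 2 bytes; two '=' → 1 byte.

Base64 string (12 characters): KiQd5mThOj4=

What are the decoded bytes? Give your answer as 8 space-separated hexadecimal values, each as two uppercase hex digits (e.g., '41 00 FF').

Answer: 2A 24 1D E6 64 E1 3A 3E

Derivation:
After char 0 ('K'=10): chars_in_quartet=1 acc=0xA bytes_emitted=0
After char 1 ('i'=34): chars_in_quartet=2 acc=0x2A2 bytes_emitted=0
After char 2 ('Q'=16): chars_in_quartet=3 acc=0xA890 bytes_emitted=0
After char 3 ('d'=29): chars_in_quartet=4 acc=0x2A241D -> emit 2A 24 1D, reset; bytes_emitted=3
After char 4 ('5'=57): chars_in_quartet=1 acc=0x39 bytes_emitted=3
After char 5 ('m'=38): chars_in_quartet=2 acc=0xE66 bytes_emitted=3
After char 6 ('T'=19): chars_in_quartet=3 acc=0x39993 bytes_emitted=3
After char 7 ('h'=33): chars_in_quartet=4 acc=0xE664E1 -> emit E6 64 E1, reset; bytes_emitted=6
After char 8 ('O'=14): chars_in_quartet=1 acc=0xE bytes_emitted=6
After char 9 ('j'=35): chars_in_quartet=2 acc=0x3A3 bytes_emitted=6
After char 10 ('4'=56): chars_in_quartet=3 acc=0xE8F8 bytes_emitted=6
Padding '=': partial quartet acc=0xE8F8 -> emit 3A 3E; bytes_emitted=8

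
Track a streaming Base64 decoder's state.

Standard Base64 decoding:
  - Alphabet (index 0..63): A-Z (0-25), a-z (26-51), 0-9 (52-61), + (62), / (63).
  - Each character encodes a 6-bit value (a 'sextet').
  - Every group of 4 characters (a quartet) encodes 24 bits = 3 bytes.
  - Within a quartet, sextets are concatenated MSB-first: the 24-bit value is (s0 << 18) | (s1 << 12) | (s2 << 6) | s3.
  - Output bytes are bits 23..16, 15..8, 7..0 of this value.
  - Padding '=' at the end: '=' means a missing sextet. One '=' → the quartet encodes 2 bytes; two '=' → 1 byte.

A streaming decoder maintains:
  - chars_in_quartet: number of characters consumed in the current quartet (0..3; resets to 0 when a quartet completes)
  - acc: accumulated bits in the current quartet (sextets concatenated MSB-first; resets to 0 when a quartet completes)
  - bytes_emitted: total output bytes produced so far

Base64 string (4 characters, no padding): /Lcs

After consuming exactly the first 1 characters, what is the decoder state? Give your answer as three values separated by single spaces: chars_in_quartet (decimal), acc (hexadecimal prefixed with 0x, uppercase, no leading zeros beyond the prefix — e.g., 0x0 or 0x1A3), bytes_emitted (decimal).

After char 0 ('/'=63): chars_in_quartet=1 acc=0x3F bytes_emitted=0

Answer: 1 0x3F 0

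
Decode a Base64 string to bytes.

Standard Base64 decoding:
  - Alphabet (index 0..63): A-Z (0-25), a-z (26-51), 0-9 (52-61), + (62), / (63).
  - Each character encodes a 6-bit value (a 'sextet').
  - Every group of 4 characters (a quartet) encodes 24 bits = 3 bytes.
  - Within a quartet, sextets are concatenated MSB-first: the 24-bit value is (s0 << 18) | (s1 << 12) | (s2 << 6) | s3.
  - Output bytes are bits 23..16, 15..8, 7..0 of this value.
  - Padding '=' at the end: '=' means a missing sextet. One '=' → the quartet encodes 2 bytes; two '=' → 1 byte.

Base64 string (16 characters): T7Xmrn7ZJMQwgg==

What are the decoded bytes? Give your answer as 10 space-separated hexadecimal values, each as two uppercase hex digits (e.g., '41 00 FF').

Answer: 4F B5 E6 AE 7E D9 24 C4 30 82

Derivation:
After char 0 ('T'=19): chars_in_quartet=1 acc=0x13 bytes_emitted=0
After char 1 ('7'=59): chars_in_quartet=2 acc=0x4FB bytes_emitted=0
After char 2 ('X'=23): chars_in_quartet=3 acc=0x13ED7 bytes_emitted=0
After char 3 ('m'=38): chars_in_quartet=4 acc=0x4FB5E6 -> emit 4F B5 E6, reset; bytes_emitted=3
After char 4 ('r'=43): chars_in_quartet=1 acc=0x2B bytes_emitted=3
After char 5 ('n'=39): chars_in_quartet=2 acc=0xAE7 bytes_emitted=3
After char 6 ('7'=59): chars_in_quartet=3 acc=0x2B9FB bytes_emitted=3
After char 7 ('Z'=25): chars_in_quartet=4 acc=0xAE7ED9 -> emit AE 7E D9, reset; bytes_emitted=6
After char 8 ('J'=9): chars_in_quartet=1 acc=0x9 bytes_emitted=6
After char 9 ('M'=12): chars_in_quartet=2 acc=0x24C bytes_emitted=6
After char 10 ('Q'=16): chars_in_quartet=3 acc=0x9310 bytes_emitted=6
After char 11 ('w'=48): chars_in_quartet=4 acc=0x24C430 -> emit 24 C4 30, reset; bytes_emitted=9
After char 12 ('g'=32): chars_in_quartet=1 acc=0x20 bytes_emitted=9
After char 13 ('g'=32): chars_in_quartet=2 acc=0x820 bytes_emitted=9
Padding '==': partial quartet acc=0x820 -> emit 82; bytes_emitted=10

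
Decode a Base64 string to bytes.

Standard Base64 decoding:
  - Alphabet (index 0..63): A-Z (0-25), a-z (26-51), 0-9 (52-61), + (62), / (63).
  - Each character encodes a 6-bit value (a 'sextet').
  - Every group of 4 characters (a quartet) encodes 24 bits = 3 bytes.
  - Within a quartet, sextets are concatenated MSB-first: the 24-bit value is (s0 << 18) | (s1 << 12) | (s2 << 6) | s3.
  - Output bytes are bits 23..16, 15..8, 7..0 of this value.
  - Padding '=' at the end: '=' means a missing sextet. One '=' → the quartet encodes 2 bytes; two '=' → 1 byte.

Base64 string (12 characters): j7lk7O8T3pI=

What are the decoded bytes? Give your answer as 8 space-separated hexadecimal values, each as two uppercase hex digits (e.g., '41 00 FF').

After char 0 ('j'=35): chars_in_quartet=1 acc=0x23 bytes_emitted=0
After char 1 ('7'=59): chars_in_quartet=2 acc=0x8FB bytes_emitted=0
After char 2 ('l'=37): chars_in_quartet=3 acc=0x23EE5 bytes_emitted=0
After char 3 ('k'=36): chars_in_quartet=4 acc=0x8FB964 -> emit 8F B9 64, reset; bytes_emitted=3
After char 4 ('7'=59): chars_in_quartet=1 acc=0x3B bytes_emitted=3
After char 5 ('O'=14): chars_in_quartet=2 acc=0xECE bytes_emitted=3
After char 6 ('8'=60): chars_in_quartet=3 acc=0x3B3BC bytes_emitted=3
After char 7 ('T'=19): chars_in_quartet=4 acc=0xECEF13 -> emit EC EF 13, reset; bytes_emitted=6
After char 8 ('3'=55): chars_in_quartet=1 acc=0x37 bytes_emitted=6
After char 9 ('p'=41): chars_in_quartet=2 acc=0xDE9 bytes_emitted=6
After char 10 ('I'=8): chars_in_quartet=3 acc=0x37A48 bytes_emitted=6
Padding '=': partial quartet acc=0x37A48 -> emit DE 92; bytes_emitted=8

Answer: 8F B9 64 EC EF 13 DE 92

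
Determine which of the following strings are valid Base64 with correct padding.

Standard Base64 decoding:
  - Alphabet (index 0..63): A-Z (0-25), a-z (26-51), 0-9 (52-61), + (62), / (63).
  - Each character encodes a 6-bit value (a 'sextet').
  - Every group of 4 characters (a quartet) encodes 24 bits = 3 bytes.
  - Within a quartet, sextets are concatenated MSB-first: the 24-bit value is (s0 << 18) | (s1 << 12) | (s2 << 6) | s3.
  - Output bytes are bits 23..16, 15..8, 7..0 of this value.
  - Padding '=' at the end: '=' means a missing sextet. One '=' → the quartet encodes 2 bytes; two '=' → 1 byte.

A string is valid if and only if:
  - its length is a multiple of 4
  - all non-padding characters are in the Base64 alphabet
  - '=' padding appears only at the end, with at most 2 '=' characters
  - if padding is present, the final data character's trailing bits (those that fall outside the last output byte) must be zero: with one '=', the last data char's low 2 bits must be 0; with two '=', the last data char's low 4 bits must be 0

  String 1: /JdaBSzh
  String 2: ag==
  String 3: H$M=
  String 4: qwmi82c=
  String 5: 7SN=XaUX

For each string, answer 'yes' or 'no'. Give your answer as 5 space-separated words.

String 1: '/JdaBSzh' → valid
String 2: 'ag==' → valid
String 3: 'H$M=' → invalid (bad char(s): ['$'])
String 4: 'qwmi82c=' → valid
String 5: '7SN=XaUX' → invalid (bad char(s): ['=']; '=' in middle)

Answer: yes yes no yes no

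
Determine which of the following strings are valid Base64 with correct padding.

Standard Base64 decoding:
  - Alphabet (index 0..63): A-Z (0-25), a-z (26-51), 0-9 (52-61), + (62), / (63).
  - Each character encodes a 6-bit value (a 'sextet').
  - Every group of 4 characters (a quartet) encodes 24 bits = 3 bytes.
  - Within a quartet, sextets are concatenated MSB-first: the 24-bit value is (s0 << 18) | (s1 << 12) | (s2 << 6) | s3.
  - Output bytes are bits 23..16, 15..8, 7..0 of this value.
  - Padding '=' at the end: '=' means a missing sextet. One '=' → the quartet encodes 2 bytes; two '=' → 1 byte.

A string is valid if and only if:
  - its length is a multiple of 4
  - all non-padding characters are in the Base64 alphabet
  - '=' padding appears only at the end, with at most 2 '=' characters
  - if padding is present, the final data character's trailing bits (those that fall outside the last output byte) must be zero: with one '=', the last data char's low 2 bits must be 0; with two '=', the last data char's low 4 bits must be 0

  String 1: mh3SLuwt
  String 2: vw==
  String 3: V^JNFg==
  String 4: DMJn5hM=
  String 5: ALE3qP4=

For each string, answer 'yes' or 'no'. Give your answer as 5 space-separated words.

String 1: 'mh3SLuwt' → valid
String 2: 'vw==' → valid
String 3: 'V^JNFg==' → invalid (bad char(s): ['^'])
String 4: 'DMJn5hM=' → valid
String 5: 'ALE3qP4=' → valid

Answer: yes yes no yes yes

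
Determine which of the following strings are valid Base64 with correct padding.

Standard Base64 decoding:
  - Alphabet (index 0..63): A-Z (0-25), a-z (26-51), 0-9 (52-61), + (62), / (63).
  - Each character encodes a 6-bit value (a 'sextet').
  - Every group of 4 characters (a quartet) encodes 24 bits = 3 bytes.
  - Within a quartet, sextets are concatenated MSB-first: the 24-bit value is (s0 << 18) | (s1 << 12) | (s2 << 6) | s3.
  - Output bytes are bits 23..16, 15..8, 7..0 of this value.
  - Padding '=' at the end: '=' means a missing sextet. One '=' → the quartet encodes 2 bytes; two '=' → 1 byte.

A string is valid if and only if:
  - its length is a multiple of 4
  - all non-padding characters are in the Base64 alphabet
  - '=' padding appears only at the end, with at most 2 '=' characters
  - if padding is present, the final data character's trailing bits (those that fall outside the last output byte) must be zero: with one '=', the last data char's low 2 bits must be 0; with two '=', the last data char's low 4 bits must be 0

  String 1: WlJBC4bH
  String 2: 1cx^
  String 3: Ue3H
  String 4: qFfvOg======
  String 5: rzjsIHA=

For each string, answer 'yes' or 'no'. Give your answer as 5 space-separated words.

Answer: yes no yes no yes

Derivation:
String 1: 'WlJBC4bH' → valid
String 2: '1cx^' → invalid (bad char(s): ['^'])
String 3: 'Ue3H' → valid
String 4: 'qFfvOg======' → invalid (6 pad chars (max 2))
String 5: 'rzjsIHA=' → valid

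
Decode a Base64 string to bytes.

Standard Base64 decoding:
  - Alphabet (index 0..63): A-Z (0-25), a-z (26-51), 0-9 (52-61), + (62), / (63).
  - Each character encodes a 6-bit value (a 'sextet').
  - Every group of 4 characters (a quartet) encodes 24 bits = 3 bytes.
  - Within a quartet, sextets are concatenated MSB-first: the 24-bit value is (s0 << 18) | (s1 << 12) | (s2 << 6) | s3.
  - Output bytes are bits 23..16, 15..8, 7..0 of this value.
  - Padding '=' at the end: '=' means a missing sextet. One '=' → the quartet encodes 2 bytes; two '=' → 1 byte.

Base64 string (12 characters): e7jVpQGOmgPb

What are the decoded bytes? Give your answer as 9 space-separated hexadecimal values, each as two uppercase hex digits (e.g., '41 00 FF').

Answer: 7B B8 D5 A5 01 8E 9A 03 DB

Derivation:
After char 0 ('e'=30): chars_in_quartet=1 acc=0x1E bytes_emitted=0
After char 1 ('7'=59): chars_in_quartet=2 acc=0x7BB bytes_emitted=0
After char 2 ('j'=35): chars_in_quartet=3 acc=0x1EEE3 bytes_emitted=0
After char 3 ('V'=21): chars_in_quartet=4 acc=0x7BB8D5 -> emit 7B B8 D5, reset; bytes_emitted=3
After char 4 ('p'=41): chars_in_quartet=1 acc=0x29 bytes_emitted=3
After char 5 ('Q'=16): chars_in_quartet=2 acc=0xA50 bytes_emitted=3
After char 6 ('G'=6): chars_in_quartet=3 acc=0x29406 bytes_emitted=3
After char 7 ('O'=14): chars_in_quartet=4 acc=0xA5018E -> emit A5 01 8E, reset; bytes_emitted=6
After char 8 ('m'=38): chars_in_quartet=1 acc=0x26 bytes_emitted=6
After char 9 ('g'=32): chars_in_quartet=2 acc=0x9A0 bytes_emitted=6
After char 10 ('P'=15): chars_in_quartet=3 acc=0x2680F bytes_emitted=6
After char 11 ('b'=27): chars_in_quartet=4 acc=0x9A03DB -> emit 9A 03 DB, reset; bytes_emitted=9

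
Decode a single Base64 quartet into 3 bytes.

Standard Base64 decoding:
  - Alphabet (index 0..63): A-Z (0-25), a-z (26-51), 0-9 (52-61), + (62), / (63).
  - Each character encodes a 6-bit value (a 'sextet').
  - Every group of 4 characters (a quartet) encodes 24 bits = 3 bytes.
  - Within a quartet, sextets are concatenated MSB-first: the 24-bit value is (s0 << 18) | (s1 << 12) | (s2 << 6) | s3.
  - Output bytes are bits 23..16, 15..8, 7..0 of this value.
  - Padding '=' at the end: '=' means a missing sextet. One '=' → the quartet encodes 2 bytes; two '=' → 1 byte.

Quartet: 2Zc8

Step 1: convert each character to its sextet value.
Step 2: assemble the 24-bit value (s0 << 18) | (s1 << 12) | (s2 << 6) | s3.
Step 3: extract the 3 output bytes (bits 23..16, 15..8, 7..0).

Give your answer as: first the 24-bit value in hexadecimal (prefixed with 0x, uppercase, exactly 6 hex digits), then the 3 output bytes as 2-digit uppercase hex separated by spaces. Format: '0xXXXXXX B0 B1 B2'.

Sextets: 2=54, Z=25, c=28, 8=60
24-bit: (54<<18) | (25<<12) | (28<<6) | 60
      = 0xD80000 | 0x019000 | 0x000700 | 0x00003C
      = 0xD9973C
Bytes: (v>>16)&0xFF=D9, (v>>8)&0xFF=97, v&0xFF=3C

Answer: 0xD9973C D9 97 3C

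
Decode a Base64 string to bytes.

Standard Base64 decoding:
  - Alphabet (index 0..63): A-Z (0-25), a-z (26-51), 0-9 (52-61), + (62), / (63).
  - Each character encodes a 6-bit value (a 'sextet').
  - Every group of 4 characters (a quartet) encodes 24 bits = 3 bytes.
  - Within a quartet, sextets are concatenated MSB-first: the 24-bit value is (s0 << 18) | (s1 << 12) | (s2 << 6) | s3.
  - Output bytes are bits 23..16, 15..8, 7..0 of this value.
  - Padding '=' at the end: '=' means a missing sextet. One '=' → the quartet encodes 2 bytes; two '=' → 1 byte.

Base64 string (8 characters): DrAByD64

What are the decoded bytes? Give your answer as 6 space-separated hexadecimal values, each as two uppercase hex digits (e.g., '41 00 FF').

After char 0 ('D'=3): chars_in_quartet=1 acc=0x3 bytes_emitted=0
After char 1 ('r'=43): chars_in_quartet=2 acc=0xEB bytes_emitted=0
After char 2 ('A'=0): chars_in_quartet=3 acc=0x3AC0 bytes_emitted=0
After char 3 ('B'=1): chars_in_quartet=4 acc=0xEB001 -> emit 0E B0 01, reset; bytes_emitted=3
After char 4 ('y'=50): chars_in_quartet=1 acc=0x32 bytes_emitted=3
After char 5 ('D'=3): chars_in_quartet=2 acc=0xC83 bytes_emitted=3
After char 6 ('6'=58): chars_in_quartet=3 acc=0x320FA bytes_emitted=3
After char 7 ('4'=56): chars_in_quartet=4 acc=0xC83EB8 -> emit C8 3E B8, reset; bytes_emitted=6

Answer: 0E B0 01 C8 3E B8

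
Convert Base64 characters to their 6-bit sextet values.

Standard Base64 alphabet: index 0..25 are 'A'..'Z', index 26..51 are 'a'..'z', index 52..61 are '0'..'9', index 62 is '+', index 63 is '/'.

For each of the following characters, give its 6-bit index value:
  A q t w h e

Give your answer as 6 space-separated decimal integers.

'A': A..Z range, ord('A') − ord('A') = 0
'q': a..z range, 26 + ord('q') − ord('a') = 42
't': a..z range, 26 + ord('t') − ord('a') = 45
'w': a..z range, 26 + ord('w') − ord('a') = 48
'h': a..z range, 26 + ord('h') − ord('a') = 33
'e': a..z range, 26 + ord('e') − ord('a') = 30

Answer: 0 42 45 48 33 30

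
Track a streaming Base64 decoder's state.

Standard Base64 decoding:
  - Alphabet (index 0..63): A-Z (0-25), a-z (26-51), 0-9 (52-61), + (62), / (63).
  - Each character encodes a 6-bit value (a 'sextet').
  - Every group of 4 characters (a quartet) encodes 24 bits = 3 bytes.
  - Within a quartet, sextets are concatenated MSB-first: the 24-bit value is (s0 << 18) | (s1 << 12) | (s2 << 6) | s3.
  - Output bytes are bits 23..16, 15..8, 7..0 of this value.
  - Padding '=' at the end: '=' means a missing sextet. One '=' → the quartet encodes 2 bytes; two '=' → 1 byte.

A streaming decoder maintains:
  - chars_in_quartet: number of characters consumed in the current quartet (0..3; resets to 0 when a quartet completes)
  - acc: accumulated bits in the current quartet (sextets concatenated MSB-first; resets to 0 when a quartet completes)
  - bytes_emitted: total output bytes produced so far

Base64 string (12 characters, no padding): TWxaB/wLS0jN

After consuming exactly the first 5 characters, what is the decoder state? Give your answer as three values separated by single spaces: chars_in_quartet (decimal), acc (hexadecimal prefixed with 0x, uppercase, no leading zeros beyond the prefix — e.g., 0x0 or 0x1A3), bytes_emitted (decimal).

Answer: 1 0x1 3

Derivation:
After char 0 ('T'=19): chars_in_quartet=1 acc=0x13 bytes_emitted=0
After char 1 ('W'=22): chars_in_quartet=2 acc=0x4D6 bytes_emitted=0
After char 2 ('x'=49): chars_in_quartet=3 acc=0x135B1 bytes_emitted=0
After char 3 ('a'=26): chars_in_quartet=4 acc=0x4D6C5A -> emit 4D 6C 5A, reset; bytes_emitted=3
After char 4 ('B'=1): chars_in_quartet=1 acc=0x1 bytes_emitted=3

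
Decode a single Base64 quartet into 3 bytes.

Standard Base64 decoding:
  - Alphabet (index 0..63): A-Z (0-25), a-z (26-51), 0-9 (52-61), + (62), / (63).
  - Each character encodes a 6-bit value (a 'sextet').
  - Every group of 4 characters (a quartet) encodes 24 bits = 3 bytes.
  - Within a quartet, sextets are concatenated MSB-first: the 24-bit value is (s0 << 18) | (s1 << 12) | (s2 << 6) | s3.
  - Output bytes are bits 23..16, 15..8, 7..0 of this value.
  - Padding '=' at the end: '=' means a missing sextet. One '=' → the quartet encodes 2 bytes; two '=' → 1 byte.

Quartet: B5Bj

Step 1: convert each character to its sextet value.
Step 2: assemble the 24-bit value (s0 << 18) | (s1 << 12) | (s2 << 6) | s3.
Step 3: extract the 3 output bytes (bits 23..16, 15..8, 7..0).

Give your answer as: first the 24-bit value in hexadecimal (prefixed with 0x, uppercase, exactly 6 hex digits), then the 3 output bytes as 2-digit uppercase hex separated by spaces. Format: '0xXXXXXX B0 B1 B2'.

Answer: 0x079063 07 90 63

Derivation:
Sextets: B=1, 5=57, B=1, j=35
24-bit: (1<<18) | (57<<12) | (1<<6) | 35
      = 0x040000 | 0x039000 | 0x000040 | 0x000023
      = 0x079063
Bytes: (v>>16)&0xFF=07, (v>>8)&0xFF=90, v&0xFF=63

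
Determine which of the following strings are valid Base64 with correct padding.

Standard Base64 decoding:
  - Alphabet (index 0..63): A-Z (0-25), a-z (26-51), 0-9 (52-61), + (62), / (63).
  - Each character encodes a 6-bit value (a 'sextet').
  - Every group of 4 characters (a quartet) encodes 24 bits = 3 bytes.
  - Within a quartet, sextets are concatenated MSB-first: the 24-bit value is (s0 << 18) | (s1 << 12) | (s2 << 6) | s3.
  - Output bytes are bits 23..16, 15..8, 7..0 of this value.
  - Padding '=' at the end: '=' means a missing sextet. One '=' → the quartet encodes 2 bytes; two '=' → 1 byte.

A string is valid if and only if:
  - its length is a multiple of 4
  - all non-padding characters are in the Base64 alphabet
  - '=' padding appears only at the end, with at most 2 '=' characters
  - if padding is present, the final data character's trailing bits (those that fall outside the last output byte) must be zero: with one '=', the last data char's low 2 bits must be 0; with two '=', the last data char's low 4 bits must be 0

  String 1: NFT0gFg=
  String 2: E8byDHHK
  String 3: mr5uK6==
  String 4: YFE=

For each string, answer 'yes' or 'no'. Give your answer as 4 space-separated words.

String 1: 'NFT0gFg=' → valid
String 2: 'E8byDHHK' → valid
String 3: 'mr5uK6==' → invalid (bad trailing bits)
String 4: 'YFE=' → valid

Answer: yes yes no yes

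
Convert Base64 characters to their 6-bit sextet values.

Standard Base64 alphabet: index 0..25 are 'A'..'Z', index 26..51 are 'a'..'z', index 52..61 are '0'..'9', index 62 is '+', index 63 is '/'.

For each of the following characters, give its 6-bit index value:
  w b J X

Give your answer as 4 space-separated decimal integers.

Answer: 48 27 9 23

Derivation:
'w': a..z range, 26 + ord('w') − ord('a') = 48
'b': a..z range, 26 + ord('b') − ord('a') = 27
'J': A..Z range, ord('J') − ord('A') = 9
'X': A..Z range, ord('X') − ord('A') = 23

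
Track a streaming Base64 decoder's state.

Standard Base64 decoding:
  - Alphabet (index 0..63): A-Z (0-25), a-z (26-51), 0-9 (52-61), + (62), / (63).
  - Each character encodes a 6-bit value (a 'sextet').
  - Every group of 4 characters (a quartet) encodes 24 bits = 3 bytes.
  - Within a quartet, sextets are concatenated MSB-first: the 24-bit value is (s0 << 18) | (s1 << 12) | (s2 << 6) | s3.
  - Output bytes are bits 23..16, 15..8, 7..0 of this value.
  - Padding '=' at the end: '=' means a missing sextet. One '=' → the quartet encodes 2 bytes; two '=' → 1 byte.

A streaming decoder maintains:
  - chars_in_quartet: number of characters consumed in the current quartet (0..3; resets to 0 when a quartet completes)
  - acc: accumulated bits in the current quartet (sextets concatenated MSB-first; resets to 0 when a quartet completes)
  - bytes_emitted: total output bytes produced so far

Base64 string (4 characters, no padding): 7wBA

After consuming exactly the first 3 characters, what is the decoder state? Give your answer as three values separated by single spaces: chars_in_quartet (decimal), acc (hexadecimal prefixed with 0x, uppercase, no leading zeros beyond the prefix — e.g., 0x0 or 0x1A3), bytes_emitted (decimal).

Answer: 3 0x3BC01 0

Derivation:
After char 0 ('7'=59): chars_in_quartet=1 acc=0x3B bytes_emitted=0
After char 1 ('w'=48): chars_in_quartet=2 acc=0xEF0 bytes_emitted=0
After char 2 ('B'=1): chars_in_quartet=3 acc=0x3BC01 bytes_emitted=0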